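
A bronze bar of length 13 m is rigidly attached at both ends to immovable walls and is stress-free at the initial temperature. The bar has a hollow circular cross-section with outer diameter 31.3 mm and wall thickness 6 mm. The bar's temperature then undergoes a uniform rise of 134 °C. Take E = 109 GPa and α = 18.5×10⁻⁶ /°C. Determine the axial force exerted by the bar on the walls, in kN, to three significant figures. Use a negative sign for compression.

Free thermal expansion αLΔT = 18.5e-6 · 13000 · 134 = 32.23 mm.
The walls impose strain ε = −(32.23)/13000 = -2.4790e-03; σ = Eε = 109000 · -2.4790e-03 = -270.2 MPa.
Wall reaction R = σ·A = -270.2·476.9 = -128900 N = -128.9 kN.

-129 kN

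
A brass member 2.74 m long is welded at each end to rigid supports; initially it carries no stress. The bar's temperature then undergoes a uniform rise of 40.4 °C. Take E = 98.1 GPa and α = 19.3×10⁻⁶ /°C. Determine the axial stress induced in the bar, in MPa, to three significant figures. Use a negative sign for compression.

-76.5 MPa

Free thermal expansion αLΔT = 19.3e-6 · 2740 · 40.4 = 2.136 mm.
The walls impose strain ε = −(2.136)/2740 = -7.7972e-04; σ = Eε = 98100 · -7.7972e-04 = -76.49 MPa.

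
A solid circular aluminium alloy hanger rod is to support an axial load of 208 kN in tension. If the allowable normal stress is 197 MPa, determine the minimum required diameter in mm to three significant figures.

Required area A ≥ P/σ_allow = 208000/197 = 1056 mm².
For a solid circular section, d ≥ √(4A/π) = 36.67 mm.

36.7 mm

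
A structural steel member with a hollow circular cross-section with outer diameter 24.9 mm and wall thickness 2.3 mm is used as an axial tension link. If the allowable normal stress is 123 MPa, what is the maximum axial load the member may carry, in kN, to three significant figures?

20.1 kN

A = 163.3 mm².
P_max = σ_allow · A = 123 · 163.3 = 20090 N = 20.09 kN.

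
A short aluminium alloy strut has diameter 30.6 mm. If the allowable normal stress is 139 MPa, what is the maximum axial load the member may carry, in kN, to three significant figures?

102 kN

A = 735.4 mm².
P_max = σ_allow · A = 139 · 735.4 = 102200 N = 102.2 kN.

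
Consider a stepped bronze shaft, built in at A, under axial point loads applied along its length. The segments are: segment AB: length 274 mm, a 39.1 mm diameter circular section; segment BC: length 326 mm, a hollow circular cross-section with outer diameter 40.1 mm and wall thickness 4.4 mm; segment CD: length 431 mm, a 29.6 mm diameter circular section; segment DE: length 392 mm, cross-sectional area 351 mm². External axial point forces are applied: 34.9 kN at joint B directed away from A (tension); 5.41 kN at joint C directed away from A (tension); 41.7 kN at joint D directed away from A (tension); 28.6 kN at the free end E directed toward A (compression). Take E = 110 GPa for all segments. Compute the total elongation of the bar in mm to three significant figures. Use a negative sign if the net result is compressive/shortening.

Internal axial forces (sectioning from the free end, tension +): N_DE = -28.6 kN, N_CD = 13.1 kN, N_BC = 18.51 kN, N_AB = 53.41 kN.
A_AB = 1201 mm².
A_BC = 493.5 mm².
A_CD = 688.1 mm².
δ_AB = 53410·274/(1201·110000) = 0.1108 mm
δ_BC = 18510·326/(493.5·110000) = 0.1112 mm
δ_CD = 13100·431/(688.1·110000) = 0.07459 mm
δ_DE = -28600·392/(351·110000) = -0.2904 mm
δ = Σδ_i = 0.006182 mm.

0.00618 mm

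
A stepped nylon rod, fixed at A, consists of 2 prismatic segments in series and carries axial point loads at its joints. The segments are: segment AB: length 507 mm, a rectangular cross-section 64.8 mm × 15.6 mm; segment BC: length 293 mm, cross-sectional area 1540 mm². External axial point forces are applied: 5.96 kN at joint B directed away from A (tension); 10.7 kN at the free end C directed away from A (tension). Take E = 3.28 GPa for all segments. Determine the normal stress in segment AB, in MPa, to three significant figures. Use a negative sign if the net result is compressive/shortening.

16.5 MPa

Internal axial forces (sectioning from the free end, tension +): N_BC = 10.7 kN, N_AB = 16.66 kN.
A_AB = 1011 mm².
σ_AB = N_AB/A_AB = 16660/1011 = 16.48 MPa.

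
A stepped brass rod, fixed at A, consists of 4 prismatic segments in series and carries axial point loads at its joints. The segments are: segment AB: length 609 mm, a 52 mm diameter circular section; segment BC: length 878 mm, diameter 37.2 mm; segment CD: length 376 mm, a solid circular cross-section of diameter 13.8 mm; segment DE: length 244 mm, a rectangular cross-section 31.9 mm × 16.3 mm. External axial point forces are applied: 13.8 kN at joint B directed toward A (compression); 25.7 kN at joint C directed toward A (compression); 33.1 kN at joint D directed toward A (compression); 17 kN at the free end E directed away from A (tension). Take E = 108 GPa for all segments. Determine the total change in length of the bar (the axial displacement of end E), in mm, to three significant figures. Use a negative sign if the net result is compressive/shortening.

-0.761 mm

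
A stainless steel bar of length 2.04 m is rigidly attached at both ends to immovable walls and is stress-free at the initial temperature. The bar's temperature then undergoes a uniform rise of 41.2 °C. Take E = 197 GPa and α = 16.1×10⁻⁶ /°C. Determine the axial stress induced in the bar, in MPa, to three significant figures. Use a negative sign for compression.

Free thermal expansion αLΔT = 16.1e-6 · 2040 · 41.2 = 1.353 mm.
The walls impose strain ε = −(1.353)/2040 = -6.6332e-04; σ = Eε = 197000 · -6.6332e-04 = -130.7 MPa.

-131 MPa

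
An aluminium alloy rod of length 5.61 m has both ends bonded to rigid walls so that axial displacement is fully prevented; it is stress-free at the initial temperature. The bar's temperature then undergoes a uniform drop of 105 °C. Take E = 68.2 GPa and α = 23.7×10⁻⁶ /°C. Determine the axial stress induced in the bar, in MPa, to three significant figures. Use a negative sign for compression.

Free thermal expansion αLΔT = 23.7e-6 · 5610 · -105 = -13.96 mm.
The walls impose strain ε = −(-13.96)/5610 = 2.4885e-03; σ = Eε = 68200 · 2.4885e-03 = 169.7 MPa.

170 MPa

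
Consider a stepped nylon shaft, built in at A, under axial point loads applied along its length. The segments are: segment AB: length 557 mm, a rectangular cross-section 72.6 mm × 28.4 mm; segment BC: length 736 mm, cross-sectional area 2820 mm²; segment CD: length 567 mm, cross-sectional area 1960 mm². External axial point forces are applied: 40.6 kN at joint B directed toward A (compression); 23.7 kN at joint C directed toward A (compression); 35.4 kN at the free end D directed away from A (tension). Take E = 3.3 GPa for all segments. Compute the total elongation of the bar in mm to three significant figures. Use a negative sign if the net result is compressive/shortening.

Internal axial forces (sectioning from the free end, tension +): N_CD = 35.4 kN, N_BC = 11.7 kN, N_AB = -28.9 kN.
A_AB = 2062 mm².
δ_AB = -28900·557/(2062·3300) = -2.366 mm
δ_BC = 11700·736/(2820·3300) = 0.9253 mm
δ_CD = 35400·567/(1960·3300) = 3.103 mm
δ = Σδ_i = 1.663 mm.

1.66 mm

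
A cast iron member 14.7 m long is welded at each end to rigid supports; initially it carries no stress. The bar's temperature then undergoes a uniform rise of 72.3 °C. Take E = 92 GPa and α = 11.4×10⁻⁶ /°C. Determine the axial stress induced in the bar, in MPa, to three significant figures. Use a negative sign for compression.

-75.8 MPa

Free thermal expansion αLΔT = 11.4e-6 · 14700 · 72.3 = 12.12 mm.
The walls impose strain ε = −(12.12)/14700 = -8.2422e-04; σ = Eε = 92000 · -8.2422e-04 = -75.83 MPa.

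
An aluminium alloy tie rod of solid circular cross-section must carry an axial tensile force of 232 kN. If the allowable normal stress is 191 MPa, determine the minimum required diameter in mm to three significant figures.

Required area A ≥ P/σ_allow = 232000/191 = 1215 mm².
For a solid circular section, d ≥ √(4A/π) = 39.33 mm.

39.3 mm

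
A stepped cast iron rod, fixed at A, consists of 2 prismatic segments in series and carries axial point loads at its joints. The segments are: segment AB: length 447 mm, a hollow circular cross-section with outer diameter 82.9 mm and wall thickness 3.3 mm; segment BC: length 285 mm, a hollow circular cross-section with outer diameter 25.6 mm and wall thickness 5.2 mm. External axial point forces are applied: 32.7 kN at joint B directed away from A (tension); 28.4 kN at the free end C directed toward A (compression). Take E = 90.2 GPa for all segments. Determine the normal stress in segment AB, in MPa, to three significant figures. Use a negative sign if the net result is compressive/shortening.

Internal axial forces (sectioning from the free end, tension +): N_BC = -28.4 kN, N_AB = 4.3 kN.
A_AB = 825.2 mm².
σ_AB = N_AB/A_AB = 4300/825.2 = 5.211 MPa.

5.21 MPa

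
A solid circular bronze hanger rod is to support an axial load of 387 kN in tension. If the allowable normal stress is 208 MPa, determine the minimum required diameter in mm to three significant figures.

48.7 mm

Required area A ≥ P/σ_allow = 387000/208 = 1861 mm².
For a solid circular section, d ≥ √(4A/π) = 48.67 mm.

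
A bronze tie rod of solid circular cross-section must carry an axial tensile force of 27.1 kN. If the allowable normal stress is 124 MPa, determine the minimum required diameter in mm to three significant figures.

16.7 mm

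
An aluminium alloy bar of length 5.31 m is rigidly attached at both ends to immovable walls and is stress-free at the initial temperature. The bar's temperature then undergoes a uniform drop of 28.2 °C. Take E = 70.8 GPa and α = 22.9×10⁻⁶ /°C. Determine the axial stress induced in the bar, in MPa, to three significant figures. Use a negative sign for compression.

Free thermal expansion αLΔT = 22.9e-6 · 5310 · -28.2 = -3.429 mm.
The walls impose strain ε = −(-3.429)/5310 = 6.4578e-04; σ = Eε = 70800 · 6.4578e-04 = 45.72 MPa.

45.7 MPa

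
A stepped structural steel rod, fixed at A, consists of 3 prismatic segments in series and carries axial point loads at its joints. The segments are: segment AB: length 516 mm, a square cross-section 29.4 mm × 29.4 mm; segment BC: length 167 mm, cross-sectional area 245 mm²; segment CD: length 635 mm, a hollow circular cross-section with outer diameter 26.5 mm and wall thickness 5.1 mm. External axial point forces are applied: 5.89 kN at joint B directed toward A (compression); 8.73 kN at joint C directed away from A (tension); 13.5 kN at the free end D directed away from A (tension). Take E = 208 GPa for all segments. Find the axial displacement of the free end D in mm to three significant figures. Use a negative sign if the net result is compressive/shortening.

0.240 mm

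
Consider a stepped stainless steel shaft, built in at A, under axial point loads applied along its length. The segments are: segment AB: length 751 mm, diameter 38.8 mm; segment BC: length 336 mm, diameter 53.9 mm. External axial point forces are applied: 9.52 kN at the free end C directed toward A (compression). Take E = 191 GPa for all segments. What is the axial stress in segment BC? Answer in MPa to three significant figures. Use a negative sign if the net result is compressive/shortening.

-4.17 MPa

Internal axial forces (sectioning from the free end, tension +): N_BC = -9.52 kN, N_AB = -9.52 kN.
A_BC = 2282 mm².
σ_BC = N_BC/A_BC = -9520/2282 = -4.172 MPa.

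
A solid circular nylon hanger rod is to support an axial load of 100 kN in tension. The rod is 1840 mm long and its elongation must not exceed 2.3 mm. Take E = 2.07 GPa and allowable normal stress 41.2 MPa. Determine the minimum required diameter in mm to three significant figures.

222 mm

Required area A ≥ P/σ_allow = 100000/41.2 = 2427 mm².
For a solid circular section, d ≥ √(4A/π) = 55.59 mm.
Elongation limit: A ≥ PL/(Eδ_allow) = 100000·1840/(2070·2.3) = 38650 mm² ⇒ d ≥ 221.8 mm.
The elongation limit governs.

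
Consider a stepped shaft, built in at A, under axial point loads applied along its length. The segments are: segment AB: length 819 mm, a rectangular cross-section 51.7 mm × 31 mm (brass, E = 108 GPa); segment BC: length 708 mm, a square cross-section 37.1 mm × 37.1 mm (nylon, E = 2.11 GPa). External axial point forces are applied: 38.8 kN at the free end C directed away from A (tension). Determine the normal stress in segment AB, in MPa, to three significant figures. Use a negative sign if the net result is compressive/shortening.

Internal axial forces (sectioning from the free end, tension +): N_BC = 38.8 kN, N_AB = 38.8 kN.
A_AB = 1603 mm².
σ_AB = N_AB/A_AB = 38800/1603 = 24.21 MPa.

24.2 MPa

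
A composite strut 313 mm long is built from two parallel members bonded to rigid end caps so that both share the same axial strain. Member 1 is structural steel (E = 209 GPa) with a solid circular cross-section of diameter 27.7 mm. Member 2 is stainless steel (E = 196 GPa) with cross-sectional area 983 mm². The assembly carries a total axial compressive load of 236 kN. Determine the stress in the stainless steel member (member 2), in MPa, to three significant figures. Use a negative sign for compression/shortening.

-145 MPa

A_1 = 602.6 mm².
Equal strain + equilibrium ⇒ each member carries load in proportion to AE: A₁E₁ = 125900000 N, A₂E₂ = 192700000 N, ΣAE = 318600000 N.
σ₂ = P·E₂/ΣAE = -236000·196000/318600000 = -145.2 MPa.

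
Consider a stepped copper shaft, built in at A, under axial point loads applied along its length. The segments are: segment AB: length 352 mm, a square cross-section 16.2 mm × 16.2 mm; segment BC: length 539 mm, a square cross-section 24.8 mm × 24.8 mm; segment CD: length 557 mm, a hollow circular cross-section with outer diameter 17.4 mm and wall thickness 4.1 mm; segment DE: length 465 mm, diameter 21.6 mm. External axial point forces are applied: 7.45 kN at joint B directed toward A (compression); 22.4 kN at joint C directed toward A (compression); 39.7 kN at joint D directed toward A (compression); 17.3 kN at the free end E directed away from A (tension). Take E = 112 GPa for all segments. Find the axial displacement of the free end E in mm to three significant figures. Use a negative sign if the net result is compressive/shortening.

-1.43 mm

Internal axial forces (sectioning from the free end, tension +): N_DE = 17.3 kN, N_CD = -22.4 kN, N_BC = -44.8 kN, N_AB = -52.25 kN.
A_AB = 262.4 mm².
A_BC = 615 mm².
A_CD = 171.3 mm².
A_DE = 366.4 mm².
δ_AB = -52250·352/(262.4·112000) = -0.6257 mm
δ_BC = -44800·539/(615·112000) = -0.3505 mm
δ_CD = -22400·557/(171.3·112000) = -0.6503 mm
δ_DE = 17300·465/(366.4·112000) = 0.196 mm
δ = Σδ_i = -1.431 mm.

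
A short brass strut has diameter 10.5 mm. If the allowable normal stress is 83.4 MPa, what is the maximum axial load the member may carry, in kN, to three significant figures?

7.22 kN

A = 86.59 mm².
P_max = σ_allow · A = 83.4 · 86.59 = 7222 N = 7.222 kN.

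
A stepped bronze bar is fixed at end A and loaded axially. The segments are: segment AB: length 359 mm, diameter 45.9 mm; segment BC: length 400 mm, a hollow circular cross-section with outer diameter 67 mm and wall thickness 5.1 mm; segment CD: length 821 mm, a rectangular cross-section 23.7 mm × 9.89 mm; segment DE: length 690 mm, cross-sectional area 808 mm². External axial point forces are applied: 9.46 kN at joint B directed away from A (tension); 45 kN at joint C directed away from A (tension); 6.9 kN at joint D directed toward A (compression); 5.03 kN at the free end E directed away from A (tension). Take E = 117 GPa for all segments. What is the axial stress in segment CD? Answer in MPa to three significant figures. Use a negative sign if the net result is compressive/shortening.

-7.98 MPa

Internal axial forces (sectioning from the free end, tension +): N_DE = 5.03 kN, N_CD = -1.87 kN, N_BC = 43.13 kN, N_AB = 52.59 kN.
A_CD = 234.4 mm².
σ_CD = N_CD/A_CD = -1870/234.4 = -7.978 MPa.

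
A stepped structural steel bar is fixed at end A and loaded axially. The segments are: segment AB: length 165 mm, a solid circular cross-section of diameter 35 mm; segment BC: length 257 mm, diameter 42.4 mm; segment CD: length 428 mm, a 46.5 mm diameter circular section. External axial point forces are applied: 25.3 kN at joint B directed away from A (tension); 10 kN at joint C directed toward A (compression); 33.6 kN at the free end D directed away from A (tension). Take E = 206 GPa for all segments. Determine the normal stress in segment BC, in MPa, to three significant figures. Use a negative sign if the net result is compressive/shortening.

Internal axial forces (sectioning from the free end, tension +): N_CD = 33.6 kN, N_BC = 23.6 kN, N_AB = 48.9 kN.
A_BC = 1412 mm².
σ_BC = N_BC/A_BC = 23600/1412 = 16.71 MPa.

16.7 MPa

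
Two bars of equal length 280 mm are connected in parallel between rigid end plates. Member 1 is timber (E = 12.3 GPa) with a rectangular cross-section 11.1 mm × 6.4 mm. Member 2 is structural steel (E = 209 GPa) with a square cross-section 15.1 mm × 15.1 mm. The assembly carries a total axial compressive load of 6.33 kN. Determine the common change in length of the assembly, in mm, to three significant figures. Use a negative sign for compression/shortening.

A_1 = 71.04 mm².
A_2 = 228 mm².
Equal strain + equilibrium ⇒ each member carries load in proportion to AE: A₁E₁ = 873800 N, A₂E₂ = 47650000 N, ΣAE = 48530000 N.
δ = PL/ΣAE = -6330·280/48530000 = -0.03652 mm.

-0.0365 mm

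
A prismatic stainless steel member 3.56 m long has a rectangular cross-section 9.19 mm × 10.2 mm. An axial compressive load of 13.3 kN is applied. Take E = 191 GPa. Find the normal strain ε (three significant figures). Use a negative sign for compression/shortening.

-7.43e-04

A = 93.74 mm².
σ = N/A = -141.9 MPa; ε = σ/E = -141.9/191000 = -7.429e-04.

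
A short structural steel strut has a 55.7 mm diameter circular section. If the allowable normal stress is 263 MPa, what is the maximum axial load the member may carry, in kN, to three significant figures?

641 kN

A = 2437 mm².
P_max = σ_allow · A = 263 · 2437 = 640800 N = 640.8 kN.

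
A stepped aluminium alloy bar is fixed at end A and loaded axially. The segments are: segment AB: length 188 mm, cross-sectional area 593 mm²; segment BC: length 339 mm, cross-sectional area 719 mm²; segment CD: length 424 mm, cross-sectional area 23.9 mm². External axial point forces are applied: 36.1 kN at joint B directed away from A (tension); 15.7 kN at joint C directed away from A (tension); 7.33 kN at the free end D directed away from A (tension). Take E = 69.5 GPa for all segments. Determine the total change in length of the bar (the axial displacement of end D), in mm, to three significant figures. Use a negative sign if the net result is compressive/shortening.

2.30 mm

Internal axial forces (sectioning from the free end, tension +): N_CD = 7.33 kN, N_BC = 23.03 kN, N_AB = 59.13 kN.
δ_AB = 59130·188/(593·69500) = 0.2697 mm
δ_BC = 23030·339/(719·69500) = 0.1562 mm
δ_CD = 7330·424/(23.9·69500) = 1.871 mm
δ = Σδ_i = 2.297 mm.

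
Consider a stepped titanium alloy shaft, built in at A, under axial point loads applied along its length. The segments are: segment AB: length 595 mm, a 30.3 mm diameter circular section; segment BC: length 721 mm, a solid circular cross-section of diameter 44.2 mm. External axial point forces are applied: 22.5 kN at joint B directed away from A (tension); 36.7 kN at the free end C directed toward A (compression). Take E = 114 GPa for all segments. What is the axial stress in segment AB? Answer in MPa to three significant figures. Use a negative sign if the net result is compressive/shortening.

-19.7 MPa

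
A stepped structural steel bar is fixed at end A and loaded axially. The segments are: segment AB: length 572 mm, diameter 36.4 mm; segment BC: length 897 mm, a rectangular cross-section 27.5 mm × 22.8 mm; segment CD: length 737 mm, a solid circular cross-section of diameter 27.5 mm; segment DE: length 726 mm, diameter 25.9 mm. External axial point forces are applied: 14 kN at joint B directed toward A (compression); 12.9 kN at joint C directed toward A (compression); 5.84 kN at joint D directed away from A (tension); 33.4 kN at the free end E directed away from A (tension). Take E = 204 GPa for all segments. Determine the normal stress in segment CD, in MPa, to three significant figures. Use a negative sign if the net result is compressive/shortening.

Internal axial forces (sectioning from the free end, tension +): N_DE = 33.4 kN, N_CD = 39.24 kN, N_BC = 26.34 kN, N_AB = 12.34 kN.
A_CD = 594 mm².
σ_CD = N_CD/A_CD = 39240/594 = 66.07 MPa.

66.1 MPa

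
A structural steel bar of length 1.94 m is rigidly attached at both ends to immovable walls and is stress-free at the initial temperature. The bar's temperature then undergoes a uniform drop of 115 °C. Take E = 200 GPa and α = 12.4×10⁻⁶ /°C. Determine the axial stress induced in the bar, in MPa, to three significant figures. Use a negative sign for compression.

Free thermal expansion αLΔT = 12.4e-6 · 1940 · -115 = -2.766 mm.
The walls impose strain ε = −(-2.766)/1940 = 1.4260e-03; σ = Eε = 200000 · 1.4260e-03 = 285.2 MPa.

285 MPa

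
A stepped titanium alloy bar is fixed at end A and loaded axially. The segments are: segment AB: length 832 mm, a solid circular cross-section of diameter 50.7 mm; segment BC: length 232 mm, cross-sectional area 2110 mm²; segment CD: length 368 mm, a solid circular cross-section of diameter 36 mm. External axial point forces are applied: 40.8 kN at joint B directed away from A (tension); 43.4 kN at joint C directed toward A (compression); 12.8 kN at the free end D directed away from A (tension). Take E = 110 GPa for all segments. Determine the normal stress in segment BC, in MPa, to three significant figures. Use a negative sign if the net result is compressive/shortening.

Internal axial forces (sectioning from the free end, tension +): N_CD = 12.8 kN, N_BC = -30.6 kN, N_AB = 10.2 kN.
σ_BC = N_BC/A_BC = -30600/2110 = -14.5 MPa.

-14.5 MPa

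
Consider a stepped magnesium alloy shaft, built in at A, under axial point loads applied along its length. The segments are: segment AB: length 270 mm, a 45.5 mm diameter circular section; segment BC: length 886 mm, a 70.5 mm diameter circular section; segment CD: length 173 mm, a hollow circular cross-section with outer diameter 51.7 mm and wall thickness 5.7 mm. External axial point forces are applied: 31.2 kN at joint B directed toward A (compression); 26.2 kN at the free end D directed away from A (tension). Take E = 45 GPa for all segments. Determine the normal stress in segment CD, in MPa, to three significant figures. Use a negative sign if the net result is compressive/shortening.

31.8 MPa

Internal axial forces (sectioning from the free end, tension +): N_CD = 26.2 kN, N_BC = 26.2 kN, N_AB = -5 kN.
A_CD = 823.7 mm².
σ_CD = N_CD/A_CD = 26200/823.7 = 31.81 MPa.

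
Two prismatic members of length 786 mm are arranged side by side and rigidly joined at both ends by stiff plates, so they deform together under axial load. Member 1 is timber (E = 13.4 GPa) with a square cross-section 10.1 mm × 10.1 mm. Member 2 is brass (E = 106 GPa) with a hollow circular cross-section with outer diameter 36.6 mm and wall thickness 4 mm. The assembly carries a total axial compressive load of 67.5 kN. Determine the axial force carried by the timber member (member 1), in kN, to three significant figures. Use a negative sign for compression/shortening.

-2.06 kN

A_1 = 102 mm².
A_2 = 409.7 mm².
Equal strain + equilibrium ⇒ each member carries load in proportion to AE: A₁E₁ = 1367000 N, A₂E₂ = 43420000 N, ΣAE = 44790000 N.
F₁ = P·A₁E₁/ΣAE = -67500·1367000/44790000 = -2060 N.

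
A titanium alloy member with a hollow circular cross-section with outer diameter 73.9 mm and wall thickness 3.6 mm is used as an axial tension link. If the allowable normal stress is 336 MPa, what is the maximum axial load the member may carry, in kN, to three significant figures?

A = 795.1 mm².
P_max = σ_allow · A = 336 · 795.1 = 267100 N = 267.1 kN.

267 kN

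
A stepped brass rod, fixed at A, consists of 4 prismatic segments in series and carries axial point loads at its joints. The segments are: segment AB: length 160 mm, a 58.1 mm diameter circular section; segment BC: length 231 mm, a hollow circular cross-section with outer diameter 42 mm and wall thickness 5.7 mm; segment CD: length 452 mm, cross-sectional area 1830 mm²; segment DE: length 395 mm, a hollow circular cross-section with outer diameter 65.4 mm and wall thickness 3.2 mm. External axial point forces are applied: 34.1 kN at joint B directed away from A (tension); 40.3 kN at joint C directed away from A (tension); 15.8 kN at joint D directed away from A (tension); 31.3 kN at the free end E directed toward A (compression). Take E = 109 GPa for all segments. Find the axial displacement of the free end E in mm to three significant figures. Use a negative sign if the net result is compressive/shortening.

-0.103 mm

Internal axial forces (sectioning from the free end, tension +): N_DE = -31.3 kN, N_CD = -15.5 kN, N_BC = 24.8 kN, N_AB = 58.9 kN.
A_AB = 2651 mm².
A_BC = 650 mm².
A_DE = 625.3 mm².
δ_AB = 58900·160/(2651·109000) = 0.03261 mm
δ_BC = 24800·231/(650·109000) = 0.08085 mm
δ_CD = -15500·452/(1830·109000) = -0.03512 mm
δ_DE = -31300·395/(625.3·109000) = -0.1814 mm
δ = Σδ_i = -0.1031 mm.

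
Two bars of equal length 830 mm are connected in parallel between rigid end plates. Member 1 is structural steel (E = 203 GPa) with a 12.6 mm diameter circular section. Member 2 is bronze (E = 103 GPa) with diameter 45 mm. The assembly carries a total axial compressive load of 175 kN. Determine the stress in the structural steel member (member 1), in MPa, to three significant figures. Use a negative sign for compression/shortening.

A_1 = 124.7 mm².
A_2 = 1590 mm².
Equal strain + equilibrium ⇒ each member carries load in proportion to AE: A₁E₁ = 25310000 N, A₂E₂ = 163800000 N, ΣAE = 189100000 N.
σ₁ = P·E₁/ΣAE = -175000·203000/189100000 = -187.8 MPa.

-188 MPa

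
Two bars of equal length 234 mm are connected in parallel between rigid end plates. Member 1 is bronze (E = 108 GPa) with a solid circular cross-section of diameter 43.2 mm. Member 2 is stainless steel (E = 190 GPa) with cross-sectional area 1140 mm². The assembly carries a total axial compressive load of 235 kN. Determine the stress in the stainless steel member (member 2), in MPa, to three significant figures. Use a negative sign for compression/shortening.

A_1 = 1466 mm².
Equal strain + equilibrium ⇒ each member carries load in proportion to AE: A₁E₁ = 158300000 N, A₂E₂ = 216600000 N, ΣAE = 374900000 N.
σ₂ = P·E₂/ΣAE = -235000·190000/374900000 = -119.1 MPa.

-119 MPa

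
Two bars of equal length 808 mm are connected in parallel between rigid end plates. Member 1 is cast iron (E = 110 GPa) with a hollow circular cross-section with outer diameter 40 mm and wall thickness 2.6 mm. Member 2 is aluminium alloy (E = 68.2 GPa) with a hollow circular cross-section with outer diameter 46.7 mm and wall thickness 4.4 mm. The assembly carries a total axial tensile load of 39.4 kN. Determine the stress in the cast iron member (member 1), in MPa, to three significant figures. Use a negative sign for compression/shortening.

A_1 = 305.5 mm².
A_2 = 584.7 mm².
Equal strain + equilibrium ⇒ each member carries load in proportion to AE: A₁E₁ = 33600000 N, A₂E₂ = 39880000 N, ΣAE = 73480000 N.
σ₁ = P·E₁/ΣAE = 39400·110000/73480000 = 58.98 MPa.

59.0 MPa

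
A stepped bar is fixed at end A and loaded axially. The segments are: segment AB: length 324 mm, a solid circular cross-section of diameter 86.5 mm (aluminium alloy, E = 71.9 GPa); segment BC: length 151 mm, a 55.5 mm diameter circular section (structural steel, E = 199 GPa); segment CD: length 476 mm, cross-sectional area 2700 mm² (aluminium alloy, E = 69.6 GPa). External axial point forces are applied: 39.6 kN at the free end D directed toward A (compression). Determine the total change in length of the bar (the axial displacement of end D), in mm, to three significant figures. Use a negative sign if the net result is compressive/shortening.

-0.143 mm

Internal axial forces (sectioning from the free end, tension +): N_CD = -39.6 kN, N_BC = -39.6 kN, N_AB = -39.6 kN.
A_AB = 5877 mm².
A_BC = 2419 mm².
δ_AB = -39600·324/(5877·71900) = -0.03037 mm
δ_BC = -39600·151/(2419·199000) = -0.01242 mm
δ_CD = -39600·476/(2700·69600) = -0.1003 mm
δ = Σδ_i = -0.1431 mm.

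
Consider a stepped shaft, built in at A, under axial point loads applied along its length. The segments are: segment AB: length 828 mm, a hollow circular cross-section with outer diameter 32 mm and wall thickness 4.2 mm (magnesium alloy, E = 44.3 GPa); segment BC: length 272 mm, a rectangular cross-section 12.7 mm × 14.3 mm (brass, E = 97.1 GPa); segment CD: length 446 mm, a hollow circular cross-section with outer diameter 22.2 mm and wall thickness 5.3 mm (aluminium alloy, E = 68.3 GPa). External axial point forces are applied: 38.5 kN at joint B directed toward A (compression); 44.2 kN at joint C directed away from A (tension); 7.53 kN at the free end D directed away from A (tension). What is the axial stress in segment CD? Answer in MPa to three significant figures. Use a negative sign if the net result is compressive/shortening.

26.8 MPa

Internal axial forces (sectioning from the free end, tension +): N_CD = 7.53 kN, N_BC = 51.73 kN, N_AB = 13.23 kN.
A_CD = 281.4 mm².
σ_CD = N_CD/A_CD = 7530/281.4 = 26.76 MPa.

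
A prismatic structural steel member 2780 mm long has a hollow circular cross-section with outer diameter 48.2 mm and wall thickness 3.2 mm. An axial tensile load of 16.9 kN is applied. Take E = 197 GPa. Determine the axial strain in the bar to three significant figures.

1.90e-04

A = 452.4 mm².
σ = N/A = 37.36 MPa; ε = σ/E = 37.36/197000 = 1.896e-04.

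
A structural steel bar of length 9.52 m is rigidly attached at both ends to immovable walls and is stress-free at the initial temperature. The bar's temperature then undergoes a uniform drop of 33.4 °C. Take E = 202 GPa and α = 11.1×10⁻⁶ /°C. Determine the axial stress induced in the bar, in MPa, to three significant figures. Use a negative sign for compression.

74.9 MPa

Free thermal expansion αLΔT = 11.1e-6 · 9520 · -33.4 = -3.529 mm.
The walls impose strain ε = −(-3.529)/9520 = 3.7074e-04; σ = Eε = 202000 · 3.7074e-04 = 74.89 MPa.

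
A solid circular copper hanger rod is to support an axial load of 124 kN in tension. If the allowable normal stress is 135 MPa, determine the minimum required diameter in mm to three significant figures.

Required area A ≥ P/σ_allow = 124000/135 = 918.5 mm².
For a solid circular section, d ≥ √(4A/π) = 34.2 mm.

34.2 mm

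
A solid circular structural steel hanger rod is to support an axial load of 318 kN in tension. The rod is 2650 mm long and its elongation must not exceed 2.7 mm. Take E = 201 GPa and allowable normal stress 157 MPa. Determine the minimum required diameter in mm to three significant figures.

Required area A ≥ P/σ_allow = 318000/157 = 2025 mm².
For a solid circular section, d ≥ √(4A/π) = 50.78 mm.
Elongation limit: A ≥ PL/(Eδ_allow) = 318000·2650/(201000·2.7) = 1553 mm² ⇒ d ≥ 44.46 mm.
The stress limit governs.

50.8 mm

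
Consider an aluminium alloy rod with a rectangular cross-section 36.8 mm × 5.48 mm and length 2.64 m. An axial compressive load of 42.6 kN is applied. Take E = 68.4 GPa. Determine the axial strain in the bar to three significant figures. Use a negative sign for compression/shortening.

A = 201.7 mm².
σ = N/A = -211.2 MPa; ε = σ/E = -211.2/68400 = -3.088e-03.

-0.00309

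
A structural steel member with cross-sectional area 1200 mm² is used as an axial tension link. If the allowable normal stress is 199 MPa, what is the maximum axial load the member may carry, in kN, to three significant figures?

P_max = σ_allow · A = 199 · 1200 = 238800 N = 238.8 kN.

239 kN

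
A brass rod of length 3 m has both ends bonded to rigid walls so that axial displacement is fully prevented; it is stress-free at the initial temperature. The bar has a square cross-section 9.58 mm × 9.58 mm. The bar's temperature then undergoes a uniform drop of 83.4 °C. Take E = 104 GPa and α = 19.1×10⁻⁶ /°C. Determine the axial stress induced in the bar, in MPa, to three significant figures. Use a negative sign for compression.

166 MPa

Free thermal expansion αLΔT = 19.1e-6 · 3000 · -83.4 = -4.779 mm.
The walls impose strain ε = −(-4.779)/3000 = 1.5929e-03; σ = Eε = 104000 · 1.5929e-03 = 165.7 MPa.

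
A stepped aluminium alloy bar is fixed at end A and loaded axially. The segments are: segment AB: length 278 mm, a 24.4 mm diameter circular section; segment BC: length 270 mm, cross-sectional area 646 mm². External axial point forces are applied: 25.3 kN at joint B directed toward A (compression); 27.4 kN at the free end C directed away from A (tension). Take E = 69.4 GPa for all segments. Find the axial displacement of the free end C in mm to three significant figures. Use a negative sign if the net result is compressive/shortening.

0.183 mm

Internal axial forces (sectioning from the free end, tension +): N_BC = 27.4 kN, N_AB = 2.1 kN.
A_AB = 467.6 mm².
δ_AB = 2100·278/(467.6·69400) = 0.01799 mm
δ_BC = 27400·270/(646·69400) = 0.165 mm
δ = Σδ_i = 0.183 mm.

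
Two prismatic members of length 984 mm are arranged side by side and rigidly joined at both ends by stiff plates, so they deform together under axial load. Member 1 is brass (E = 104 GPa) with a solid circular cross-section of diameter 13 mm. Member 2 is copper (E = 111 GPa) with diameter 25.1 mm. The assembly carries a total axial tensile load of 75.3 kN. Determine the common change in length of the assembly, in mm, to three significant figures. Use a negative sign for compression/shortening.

1.08 mm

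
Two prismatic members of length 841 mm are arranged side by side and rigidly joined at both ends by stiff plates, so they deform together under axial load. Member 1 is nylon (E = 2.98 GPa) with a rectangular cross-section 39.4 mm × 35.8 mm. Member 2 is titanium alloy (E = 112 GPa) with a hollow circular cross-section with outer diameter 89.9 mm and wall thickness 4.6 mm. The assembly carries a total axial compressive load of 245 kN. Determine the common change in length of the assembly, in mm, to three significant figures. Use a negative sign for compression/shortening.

-1.45 mm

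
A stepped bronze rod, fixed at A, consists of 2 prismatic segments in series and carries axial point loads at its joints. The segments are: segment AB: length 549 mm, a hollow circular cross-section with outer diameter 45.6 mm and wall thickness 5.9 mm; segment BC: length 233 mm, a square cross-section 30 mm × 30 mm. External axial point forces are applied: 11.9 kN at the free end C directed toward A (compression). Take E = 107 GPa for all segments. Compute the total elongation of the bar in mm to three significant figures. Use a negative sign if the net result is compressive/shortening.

-0.112 mm

Internal axial forces (sectioning from the free end, tension +): N_BC = -11.9 kN, N_AB = -11.9 kN.
A_AB = 735.9 mm².
A_BC = 900 mm².
δ_AB = -11900·549/(735.9·107000) = -0.08297 mm
δ_BC = -11900·233/(900·107000) = -0.02879 mm
δ = Σδ_i = -0.1118 mm.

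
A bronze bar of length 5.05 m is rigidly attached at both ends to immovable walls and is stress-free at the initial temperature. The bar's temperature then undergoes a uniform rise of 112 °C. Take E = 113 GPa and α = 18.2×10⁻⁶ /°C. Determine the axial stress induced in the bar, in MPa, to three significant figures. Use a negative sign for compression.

-230 MPa

Free thermal expansion αLΔT = 18.2e-6 · 5050 · 112 = 10.29 mm.
The walls impose strain ε = −(10.29)/5050 = -2.0384e-03; σ = Eε = 113000 · -2.0384e-03 = -230.3 MPa.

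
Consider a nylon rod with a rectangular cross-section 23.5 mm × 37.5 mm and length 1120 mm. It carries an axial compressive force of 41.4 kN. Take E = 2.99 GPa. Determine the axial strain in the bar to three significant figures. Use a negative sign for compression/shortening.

-0.0157

A = 881.2 mm².
σ = N/A = -46.98 MPa; ε = σ/E = -46.98/2990 = -1.571e-02.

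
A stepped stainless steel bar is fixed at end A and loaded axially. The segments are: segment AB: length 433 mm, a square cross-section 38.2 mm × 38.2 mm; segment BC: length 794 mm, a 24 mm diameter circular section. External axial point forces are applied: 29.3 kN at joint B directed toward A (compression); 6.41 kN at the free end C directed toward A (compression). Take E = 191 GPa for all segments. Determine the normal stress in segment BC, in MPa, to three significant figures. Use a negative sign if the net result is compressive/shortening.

-14.2 MPa

Internal axial forces (sectioning from the free end, tension +): N_BC = -6.41 kN, N_AB = -35.71 kN.
A_BC = 452.4 mm².
σ_BC = N_BC/A_BC = -6410/452.4 = -14.17 MPa.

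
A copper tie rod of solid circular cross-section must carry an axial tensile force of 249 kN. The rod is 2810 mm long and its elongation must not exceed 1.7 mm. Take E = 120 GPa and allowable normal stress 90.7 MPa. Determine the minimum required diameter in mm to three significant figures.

Required area A ≥ P/σ_allow = 249000/90.7 = 2745 mm².
For a solid circular section, d ≥ √(4A/π) = 59.12 mm.
Elongation limit: A ≥ PL/(Eδ_allow) = 249000·2810/(120000·1.7) = 3430 mm² ⇒ d ≥ 66.08 mm.
The elongation limit governs.

66.1 mm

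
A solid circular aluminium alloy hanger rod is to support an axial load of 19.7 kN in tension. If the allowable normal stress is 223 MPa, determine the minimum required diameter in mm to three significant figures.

Required area A ≥ P/σ_allow = 19700/223 = 88.34 mm².
For a solid circular section, d ≥ √(4A/π) = 10.61 mm.

10.6 mm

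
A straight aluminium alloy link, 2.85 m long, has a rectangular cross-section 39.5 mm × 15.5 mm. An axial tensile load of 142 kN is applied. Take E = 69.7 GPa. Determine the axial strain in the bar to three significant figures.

A = 612.2 mm².
σ = N/A = 231.9 MPa; ε = σ/E = 231.9/69700 = 3.328e-03.

0.00333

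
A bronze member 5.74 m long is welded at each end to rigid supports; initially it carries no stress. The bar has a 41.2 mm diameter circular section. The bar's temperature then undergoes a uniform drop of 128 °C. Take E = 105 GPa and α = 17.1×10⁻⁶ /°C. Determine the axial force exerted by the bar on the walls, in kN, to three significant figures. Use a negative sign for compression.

Free thermal expansion αLΔT = 17.1e-6 · 5740 · -128 = -12.56 mm.
The walls impose strain ε = −(-12.56)/5740 = 2.1888e-03; σ = Eε = 105000 · 2.1888e-03 = 229.8 MPa.
Wall reaction R = σ·A = 229.8·1333 = 306400 N = 306.4 kN.

306 kN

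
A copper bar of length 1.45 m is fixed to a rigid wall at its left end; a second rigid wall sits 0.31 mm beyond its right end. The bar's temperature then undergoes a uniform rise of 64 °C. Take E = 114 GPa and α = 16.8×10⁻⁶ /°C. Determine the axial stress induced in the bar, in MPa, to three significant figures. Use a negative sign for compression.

Free thermal expansion αLΔT = 16.8e-6 · 1450 · 64 = 1.559 mm.
The walls engage after the gap closes; constrained expansion = 1.559 − 0.31 = 1.249 mm.
The walls impose strain ε = −(1.249)/1450 = -8.6141e-04; σ = Eε = 114000 · -8.6141e-04 = -98.2 MPa.

-98.2 MPa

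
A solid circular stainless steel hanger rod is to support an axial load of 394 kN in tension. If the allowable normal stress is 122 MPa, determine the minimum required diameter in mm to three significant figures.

Required area A ≥ P/σ_allow = 394000/122 = 3230 mm².
For a solid circular section, d ≥ √(4A/π) = 64.12 mm.

64.1 mm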